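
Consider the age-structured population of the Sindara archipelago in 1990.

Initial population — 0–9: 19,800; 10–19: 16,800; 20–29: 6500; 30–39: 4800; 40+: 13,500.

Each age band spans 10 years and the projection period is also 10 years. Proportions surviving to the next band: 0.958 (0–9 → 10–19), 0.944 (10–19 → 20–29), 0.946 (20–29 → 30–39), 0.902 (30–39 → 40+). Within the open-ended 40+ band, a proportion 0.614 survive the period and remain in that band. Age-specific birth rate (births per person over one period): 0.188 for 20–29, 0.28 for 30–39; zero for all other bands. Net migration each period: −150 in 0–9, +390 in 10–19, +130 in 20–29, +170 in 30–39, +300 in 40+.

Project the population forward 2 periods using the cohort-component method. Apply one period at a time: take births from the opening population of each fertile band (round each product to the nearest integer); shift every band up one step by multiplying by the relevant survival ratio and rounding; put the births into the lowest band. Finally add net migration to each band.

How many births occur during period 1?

Period 1.
Births: 6500 × 0.188 = 1222 ; 4800 × 0.28 = 1344 → total 2566
10–19: 19800 × 0.958 = 18968
20–29: 16800 × 0.944 = 15859
30–39: 6500 × 0.946 = 6149
40+: 4800 × 0.902 + 13500 × 0.614 = 4330 + 8289 = 12619
Net migration: 0–9 − 150 → 2416; 10–19 + 390 → 19358; 20–29 + 130 → 15989; 30–39 + 170 → 6319; 40+ + 300 → 12919
Population now: 0–9=2416, 10–19=19358, 20–29=15989, 30–39=6319, 40+=12919

2566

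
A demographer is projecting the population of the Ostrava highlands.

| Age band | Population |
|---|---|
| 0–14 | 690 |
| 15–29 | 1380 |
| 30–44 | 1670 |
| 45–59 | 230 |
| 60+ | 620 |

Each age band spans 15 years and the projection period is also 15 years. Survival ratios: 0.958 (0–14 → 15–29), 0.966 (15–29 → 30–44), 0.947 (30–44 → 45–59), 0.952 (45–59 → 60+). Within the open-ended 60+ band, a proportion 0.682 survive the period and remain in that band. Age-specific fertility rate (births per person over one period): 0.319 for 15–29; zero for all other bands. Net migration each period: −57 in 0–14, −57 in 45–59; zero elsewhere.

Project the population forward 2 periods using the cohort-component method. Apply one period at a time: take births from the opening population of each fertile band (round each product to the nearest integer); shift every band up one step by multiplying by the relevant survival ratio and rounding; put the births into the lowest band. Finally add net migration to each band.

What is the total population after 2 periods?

[period 1]
Births: 1380 × 0.319 = 440
15–29: 690 × 0.958 = 661
30–44: 1380 × 0.966 = 1333
45–59: 1670 × 0.947 = 1581
60+: 230 × 0.952 + 620 × 0.682 = 219 + 423 = 642
Net migration: 0–14 − 57 → 383; 45–59 − 57 → 1524
End of period: [383, 661, 1333, 1524, 642]
[period 2]
Births: 661 × 0.319 = 211
15–29: 383 × 0.958 = 367
30–44: 661 × 0.966 = 639
45–59: 1333 × 0.947 = 1262
60+: 1524 × 0.952 + 642 × 0.682 = 1451 + 438 = 1889
Net migration: 0–14 − 57 → 154; 45–59 − 57 → 1205
End of period: [154, 367, 639, 1205, 1889]
Total after period 2: 154 + 367 + 639 + 1205 + 1889 = 4254

4254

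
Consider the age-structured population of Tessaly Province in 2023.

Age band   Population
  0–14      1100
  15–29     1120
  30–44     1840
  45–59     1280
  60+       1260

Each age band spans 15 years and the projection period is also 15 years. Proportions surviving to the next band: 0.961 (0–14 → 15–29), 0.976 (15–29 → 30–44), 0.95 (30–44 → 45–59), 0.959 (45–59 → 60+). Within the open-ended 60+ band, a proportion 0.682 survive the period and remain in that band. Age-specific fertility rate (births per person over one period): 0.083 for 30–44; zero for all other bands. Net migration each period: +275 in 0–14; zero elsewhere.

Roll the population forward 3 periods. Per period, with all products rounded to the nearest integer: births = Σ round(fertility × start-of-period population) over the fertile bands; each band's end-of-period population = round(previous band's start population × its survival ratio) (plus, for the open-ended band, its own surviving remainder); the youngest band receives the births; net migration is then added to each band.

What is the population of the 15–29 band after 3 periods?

352

Numbering the bands 1..5 from youngest to oldest:
[period 1]
Births: 1840 × 0.083 = 153
Band 2: 1100 × 0.961 = 1057
Band 3: 1120 × 0.976 = 1093
Band 4: 1840 × 0.95 = 1748
Band 5: 1280 × 0.959 + 1260 × 0.682 = 1228 + 859 = 2087
Net migration: Band 1 + 275 → 428
→ [428, 1057, 1093, 1748, 2087]
[period 2]
Births: 1093 × 0.083 = 91
Band 2: 428 × 0.961 = 411
Band 3: 1057 × 0.976 = 1032
Band 4: 1093 × 0.95 = 1038
Band 5: 1748 × 0.959 + 2087 × 0.682 = 1676 + 1423 = 3099
Net migration: Band 1 + 275 → 366
→ [366, 411, 1032, 1038, 3099]
[period 3]
Births: 1032 × 0.083 = 86
Band 2: 366 × 0.961 = 352
Band 3: 411 × 0.976 = 401
Band 4: 1032 × 0.95 = 980
Band 5: 1038 × 0.959 + 3099 × 0.682 = 995 + 2114 = 3109
Net migration: Band 1 + 275 → 361
→ [361, 352, 401, 980, 3109]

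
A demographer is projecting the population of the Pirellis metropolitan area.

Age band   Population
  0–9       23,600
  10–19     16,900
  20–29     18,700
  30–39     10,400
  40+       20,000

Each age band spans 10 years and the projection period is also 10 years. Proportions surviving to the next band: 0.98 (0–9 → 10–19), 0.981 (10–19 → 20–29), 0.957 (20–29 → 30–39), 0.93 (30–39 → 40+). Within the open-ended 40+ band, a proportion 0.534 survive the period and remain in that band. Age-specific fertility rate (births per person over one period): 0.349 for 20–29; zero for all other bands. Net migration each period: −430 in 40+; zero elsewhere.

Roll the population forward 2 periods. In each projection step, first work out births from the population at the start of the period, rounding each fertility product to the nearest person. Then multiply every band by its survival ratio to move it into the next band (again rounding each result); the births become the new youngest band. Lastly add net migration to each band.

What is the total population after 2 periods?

[period 1]
Births: 18700 × 0.349 = 6526
10–19: 23600 × 0.98 = 23128
20–29: 16900 × 0.981 = 16579
30–39: 18700 × 0.957 = 17896
40+: 10400 × 0.93 + 20000 × 0.534 = 9672 + 10680 = 20352
Net migration: 40+ − 430 → 19922
→ [6526, 23128, 16579, 17896, 19922]
[period 2]
Births: 16579 × 0.349 = 5786
10–19: 6526 × 0.98 = 6395
20–29: 23128 × 0.981 = 22689
30–39: 16579 × 0.957 = 15866
40+: 17896 × 0.93 + 19922 × 0.534 = 16643 + 10638 = 27281
Net migration: 40+ − 430 → 26851
→ [5786, 6395, 22689, 15866, 26851]
Total after period 2: 5786 + 6395 + 22689 + 15866 + 26851 = 77587

77587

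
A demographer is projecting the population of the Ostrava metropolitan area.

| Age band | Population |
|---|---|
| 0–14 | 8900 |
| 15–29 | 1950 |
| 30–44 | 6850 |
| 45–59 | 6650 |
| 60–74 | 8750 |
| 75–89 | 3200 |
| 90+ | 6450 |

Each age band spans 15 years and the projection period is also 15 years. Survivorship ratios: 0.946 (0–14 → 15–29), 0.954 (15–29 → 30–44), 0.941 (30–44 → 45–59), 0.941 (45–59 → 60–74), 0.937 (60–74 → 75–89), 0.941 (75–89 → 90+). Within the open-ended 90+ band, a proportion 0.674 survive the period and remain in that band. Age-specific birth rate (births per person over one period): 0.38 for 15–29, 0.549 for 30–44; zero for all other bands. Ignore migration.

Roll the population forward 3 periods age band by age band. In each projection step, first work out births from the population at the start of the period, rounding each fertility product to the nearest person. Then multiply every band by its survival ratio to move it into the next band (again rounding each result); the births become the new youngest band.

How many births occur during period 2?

(Bands numbered youngest = 1 to oldest = 7.)
After projecting period 1:
Births: 1950 * 0.38 = 741 ; 6850 * 0.549 = 3761 — total 4502
Band 2: 8900 * 0.946 = 8419
Band 3: 1950 * 0.954 = 1860
Band 4: 6850 * 0.941 = 6446
Band 5: 6650 * 0.941 = 6258
Band 6: 8750 * 0.937 = 8199
Band 7: 3200 * 0.941 + 6450 * 0.674 = 3011 + 4347 = 7358
Population now: 0–14=4502, 15–29=8419, 30–44=1860, 45–59=6446, 60–74=6258, 75–89=8199, 90+=7358
After projecting period 2:
Births: 8419 * 0.38 = 3199 ; 1860 * 0.549 = 1021 — total 4220
Band 2: 4502 * 0.946 = 4259
Band 3: 8419 * 0.954 = 8032
Band 4: 1860 * 0.941 = 1750
Band 5: 6446 * 0.941 = 6066
Band 6: 6258 * 0.937 = 5864
Band 7: 8199 * 0.941 + 7358 * 0.674 = 7715 + 4959 = 12674
Population now: 0–14=4220, 15–29=4259, 30–44=8032, 45–59=1750, 60–74=6066, 75–89=5864, 90+=12674

4220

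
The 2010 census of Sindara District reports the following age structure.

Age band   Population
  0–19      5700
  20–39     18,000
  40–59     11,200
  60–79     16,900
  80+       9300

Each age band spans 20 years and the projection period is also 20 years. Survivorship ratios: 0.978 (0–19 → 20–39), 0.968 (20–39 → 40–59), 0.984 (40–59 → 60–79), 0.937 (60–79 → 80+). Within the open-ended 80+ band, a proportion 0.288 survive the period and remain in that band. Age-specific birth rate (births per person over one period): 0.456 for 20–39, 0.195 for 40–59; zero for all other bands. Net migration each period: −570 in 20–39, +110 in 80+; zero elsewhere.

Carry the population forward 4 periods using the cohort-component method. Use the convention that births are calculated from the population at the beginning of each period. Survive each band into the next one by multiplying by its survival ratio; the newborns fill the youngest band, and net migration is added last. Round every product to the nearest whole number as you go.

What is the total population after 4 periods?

33224

After projecting period 1:
Births: 18000 × 0.456 = 8208  |  11200 × 0.195 = 2184 → 10392
20–39: 5700 × 0.978 = 5575
40–59: 18000 × 0.968 = 17424
60–79: 11200 × 0.984 = 11021
80+: 16900 × 0.937 + 9300 × 0.288 = 15835 + 2678 = 18513
Net migration: 20–39 − 570 → 5005; 80+ + 110 → 18623
→ [10392, 5005, 17424, 11021, 18623]
After projecting period 2:
Births: 5005 × 0.456 = 2282  |  17424 × 0.195 = 3398 → 5680
20–39: 10392 × 0.978 = 10163
40–59: 5005 × 0.968 = 4845
60–79: 17424 × 0.984 = 17145
80+: 11021 × 0.937 + 18623 × 0.288 = 10327 + 5363 = 15690
Net migration: 20–39 − 570 → 9593; 80+ + 110 → 15800
→ [5680, 9593, 4845, 17145, 15800]
After projecting period 3:
Births: 9593 × 0.456 = 4374  |  4845 × 0.195 = 945 → 5319
20–39: 5680 × 0.978 = 5555
40–59: 9593 × 0.968 = 9286
60–79: 4845 × 0.984 = 4767
80+: 17145 × 0.937 + 15800 × 0.288 = 16065 + 4550 = 20615
Net migration: 20–39 − 570 → 4985; 80+ + 110 → 20725
→ [5319, 4985, 9286, 4767, 20725]
After projecting period 4:
Births: 4985 × 0.456 = 2273  |  9286 × 0.195 = 1811 → 4084
20–39: 5319 × 0.978 = 5202
40–59: 4985 × 0.968 = 4825
60–79: 9286 × 0.984 = 9137
80+: 4767 × 0.937 + 20725 × 0.288 = 4467 + 5969 = 10436
Net migration: 20–39 − 570 → 4632; 80+ + 110 → 10546
→ [4084, 4632, 4825, 9137, 10546]
Total after period 4: 4084 + 4632 + 4825 + 9137 + 10546 = 33224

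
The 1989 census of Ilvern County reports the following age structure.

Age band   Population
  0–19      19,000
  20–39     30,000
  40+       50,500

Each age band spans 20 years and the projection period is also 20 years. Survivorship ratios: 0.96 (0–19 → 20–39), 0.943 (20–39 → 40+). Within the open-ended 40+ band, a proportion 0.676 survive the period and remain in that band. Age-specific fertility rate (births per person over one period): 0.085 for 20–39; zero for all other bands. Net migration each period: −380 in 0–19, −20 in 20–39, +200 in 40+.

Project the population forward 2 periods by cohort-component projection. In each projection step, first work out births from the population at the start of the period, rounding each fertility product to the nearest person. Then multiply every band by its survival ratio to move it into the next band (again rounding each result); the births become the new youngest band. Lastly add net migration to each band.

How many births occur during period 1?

Numbering the groups 1..3 from youngest to oldest:
After projecting period 1:
Births: 30000 * 0.085 = 2550
Group 2: 19000 * 0.96 = 18240
Group 3: 30000 * 0.943 + 50500 * 0.676 = 28290 + 34138 = 62428
Net migration: Group 1 − 380 → 2170; Group 2 − 20 → 18220; Group 3 + 200 → 62628
Population now: 0–19=2170, 20–39=18220, 40+=62628

2550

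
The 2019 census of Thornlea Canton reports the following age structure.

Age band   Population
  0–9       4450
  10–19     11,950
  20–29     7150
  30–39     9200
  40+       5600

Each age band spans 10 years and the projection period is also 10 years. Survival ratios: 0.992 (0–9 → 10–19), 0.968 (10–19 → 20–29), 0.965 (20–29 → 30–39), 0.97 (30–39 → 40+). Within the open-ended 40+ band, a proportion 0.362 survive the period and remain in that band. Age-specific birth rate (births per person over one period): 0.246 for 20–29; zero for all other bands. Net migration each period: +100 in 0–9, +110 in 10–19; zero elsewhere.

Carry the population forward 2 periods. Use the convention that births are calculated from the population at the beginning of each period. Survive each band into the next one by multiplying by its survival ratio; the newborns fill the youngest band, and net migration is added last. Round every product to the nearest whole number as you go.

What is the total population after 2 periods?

After projecting period 1:
Births: 7150 × 0.246 = 1759
10–19: 4450 × 0.992 = 4414
20–29: 11950 × 0.968 = 11568
30–39: 7150 × 0.965 = 6900
40+: 9200 × 0.97 + 5600 × 0.362 = 8924 + 2027 = 10951
Net migration: 0–9 + 100 → 1859; 10–19 + 110 → 4524
Giving 1859 / 4524 / 11568 / 6900 / 10951.
After projecting period 2:
Births: 11568 × 0.246 = 2846
10–19: 1859 × 0.992 = 1844
20–29: 4524 × 0.968 = 4379
30–39: 11568 × 0.965 = 11163
40+: 6900 × 0.97 + 10951 × 0.362 = 6693 + 3964 = 10657
Net migration: 0–9 + 100 → 2946; 10–19 + 110 → 1954
Giving 2946 / 1954 / 4379 / 11163 / 10657.
Total after period 2: 2946 + 1954 + 4379 + 11163 + 10657 = 31099

31099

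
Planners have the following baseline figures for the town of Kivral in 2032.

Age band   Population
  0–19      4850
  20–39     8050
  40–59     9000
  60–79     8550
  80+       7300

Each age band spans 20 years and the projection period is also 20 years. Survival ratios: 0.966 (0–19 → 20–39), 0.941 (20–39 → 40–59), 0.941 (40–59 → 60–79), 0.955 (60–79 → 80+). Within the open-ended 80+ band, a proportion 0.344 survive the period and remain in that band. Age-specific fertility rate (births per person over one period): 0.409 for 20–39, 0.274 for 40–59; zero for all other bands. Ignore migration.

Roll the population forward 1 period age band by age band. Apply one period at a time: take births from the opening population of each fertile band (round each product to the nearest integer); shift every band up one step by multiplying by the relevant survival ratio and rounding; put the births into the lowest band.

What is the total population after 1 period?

Call the bands 1 to 5, youngest first.
Period 1.
Births: 8050 × 0.409 = 3292 ; 9000 × 0.274 = 2466 → 5758
Band 2: 4850 × 0.966 = 4685
Band 3: 8050 × 0.941 = 7575
Band 4: 9000 × 0.941 = 8469
Band 5: 8550 × 0.955 + 7300 × 0.344 = 8165 + 2511 = 10676
End of period: [5758, 4685, 7575, 8469, 10676]
Total after period 1: 5758 + 4685 + 7575 + 8469 + 10676 = 37163

37163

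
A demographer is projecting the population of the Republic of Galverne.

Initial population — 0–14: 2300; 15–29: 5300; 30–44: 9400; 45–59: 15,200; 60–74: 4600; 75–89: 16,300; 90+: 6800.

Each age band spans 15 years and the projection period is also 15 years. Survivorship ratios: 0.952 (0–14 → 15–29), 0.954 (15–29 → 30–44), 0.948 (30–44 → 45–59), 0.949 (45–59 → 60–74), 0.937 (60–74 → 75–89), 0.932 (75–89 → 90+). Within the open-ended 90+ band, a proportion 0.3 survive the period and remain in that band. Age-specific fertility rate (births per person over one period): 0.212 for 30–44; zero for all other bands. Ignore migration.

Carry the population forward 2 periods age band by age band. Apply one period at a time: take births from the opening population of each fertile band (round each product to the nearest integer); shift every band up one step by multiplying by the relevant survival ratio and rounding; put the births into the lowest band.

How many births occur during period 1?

1993

Period 1:
Births: 9400 * 0.212 = 1993
15–29: 2300 * 0.952 = 2190
30–44: 5300 * 0.954 = 5056
45–59: 9400 * 0.948 = 8911
60–74: 15200 * 0.949 = 14425
75–89: 4600 * 0.937 = 4310
90+: 16300 * 0.932 + 6800 * 0.3 = 15192 + 2040 = 17232
End of period: [1993, 2190, 5056, 8911, 14425, 4310, 17232]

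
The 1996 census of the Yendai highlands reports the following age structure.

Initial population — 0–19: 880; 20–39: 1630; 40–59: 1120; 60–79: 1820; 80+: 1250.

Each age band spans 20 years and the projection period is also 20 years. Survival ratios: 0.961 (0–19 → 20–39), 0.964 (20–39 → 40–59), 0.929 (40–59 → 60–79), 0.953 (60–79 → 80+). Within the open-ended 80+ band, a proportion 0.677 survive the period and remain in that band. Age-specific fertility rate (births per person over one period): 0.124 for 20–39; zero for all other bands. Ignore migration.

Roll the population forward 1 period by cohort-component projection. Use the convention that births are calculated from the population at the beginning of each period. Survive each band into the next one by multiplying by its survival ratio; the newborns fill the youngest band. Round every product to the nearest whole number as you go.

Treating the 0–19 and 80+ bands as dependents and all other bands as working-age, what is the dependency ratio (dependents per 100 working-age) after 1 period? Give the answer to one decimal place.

80.5

After projecting period 1:
Births: 1630 * 0.124 = 202
20–39: 880 * 0.961 = 846
40–59: 1630 * 0.964 = 1571
60–79: 1120 * 0.929 = 1040
80+: 1820 * 0.953 + 1250 * 0.677 = 1734 + 846 = 2580
Population now: 0–19=202, 20–39=846, 40–59=1571, 60–79=1040, 80+=2580
Dependents (band 0–19 + band 80+) = 202 + 2580 = 2782; working-age = 3457; ratio = 2782/3457 × 100 = 80.5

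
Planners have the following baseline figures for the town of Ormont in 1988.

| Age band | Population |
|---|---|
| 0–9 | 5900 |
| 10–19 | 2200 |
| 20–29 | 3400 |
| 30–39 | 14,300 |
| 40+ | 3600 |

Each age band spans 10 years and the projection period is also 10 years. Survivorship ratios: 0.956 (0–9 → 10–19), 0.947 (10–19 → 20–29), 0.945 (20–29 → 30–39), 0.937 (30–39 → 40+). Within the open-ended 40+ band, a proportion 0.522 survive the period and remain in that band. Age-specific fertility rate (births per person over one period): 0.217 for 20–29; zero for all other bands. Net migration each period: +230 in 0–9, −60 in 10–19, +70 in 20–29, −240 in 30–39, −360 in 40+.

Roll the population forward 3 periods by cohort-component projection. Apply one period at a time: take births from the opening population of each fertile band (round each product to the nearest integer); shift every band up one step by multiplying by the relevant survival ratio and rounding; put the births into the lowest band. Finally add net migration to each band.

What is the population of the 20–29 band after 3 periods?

889

Period 1:
Births: 3400 * 0.217 = 738
10–19: 5900 * 0.956 = 5640
20–29: 2200 * 0.947 = 2083
30–39: 3400 * 0.945 = 3213
40+: 14300 * 0.937 + 3600 * 0.522 = 13399 + 1879 = 15278
Net migration: 0–9 + 230 → 968; 10–19 − 60 → 5580; 20–29 + 70 → 2153; 30–39 − 240 → 2973; 40+ − 360 → 14918
Population now: 0–9=968, 10–19=5580, 20–29=2153, 30–39=2973, 40+=14918
Period 2:
Births: 2153 * 0.217 = 467
10–19: 968 * 0.956 = 925
20–29: 5580 * 0.947 = 5284
30–39: 2153 * 0.945 = 2035
40+: 2973 * 0.937 + 14918 * 0.522 = 2786 + 7787 = 10573
Net migration: 0–9 + 230 → 697; 10–19 − 60 → 865; 20–29 + 70 → 5354; 30–39 − 240 → 1795; 40+ − 360 → 10213
Population now: 0–9=697, 10–19=865, 20–29=5354, 30–39=1795, 40+=10213
Period 3:
Births: 5354 * 0.217 = 1162
10–19: 697 * 0.956 = 666
20–29: 865 * 0.947 = 819
30–39: 5354 * 0.945 = 5060
40+: 1795 * 0.937 + 10213 * 0.522 = 1682 + 5331 = 7013
Net migration: 0–9 + 230 → 1392; 10–19 − 60 → 606; 20–29 + 70 → 889; 30–39 − 240 → 4820; 40+ − 360 → 6653
Population now: 0–9=1392, 10–19=606, 20–29=889, 30–39=4820, 40+=6653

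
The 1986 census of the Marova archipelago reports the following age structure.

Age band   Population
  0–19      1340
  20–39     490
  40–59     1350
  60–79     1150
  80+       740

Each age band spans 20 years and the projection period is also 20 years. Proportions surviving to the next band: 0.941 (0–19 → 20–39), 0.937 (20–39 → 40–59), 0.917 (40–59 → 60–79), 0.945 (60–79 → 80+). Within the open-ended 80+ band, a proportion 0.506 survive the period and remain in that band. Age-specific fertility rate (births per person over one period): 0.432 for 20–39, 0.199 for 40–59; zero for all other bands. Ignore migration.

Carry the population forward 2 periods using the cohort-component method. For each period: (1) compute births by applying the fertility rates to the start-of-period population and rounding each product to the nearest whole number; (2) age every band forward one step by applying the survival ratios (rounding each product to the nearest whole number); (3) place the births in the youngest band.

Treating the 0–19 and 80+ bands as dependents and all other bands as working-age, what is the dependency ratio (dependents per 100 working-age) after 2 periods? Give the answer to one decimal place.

(Groups numbered youngest = 1 to oldest = 5.)
After projecting period 1:
Births: 490 × 0.432 = 212  |  1350 × 0.199 = 269 → total 481
Group 2: 1340 × 0.941 = 1261
Group 3: 490 × 0.937 = 459
Group 4: 1350 × 0.917 = 1238
Group 5: 1150 × 0.945 + 740 × 0.506 = 1087 + 374 = 1461
End of period: [481, 1261, 459, 1238, 1461]
After projecting period 2:
Births: 1261 × 0.432 = 545  |  459 × 0.199 = 91 → total 636
Group 2: 481 × 0.941 = 453
Group 3: 1261 × 0.937 = 1182
Group 4: 459 × 0.917 = 421
Group 5: 1238 × 0.945 + 1461 × 0.506 = 1170 + 739 = 1909
End of period: [636, 453, 1182, 421, 1909]
Dependents (band 0–19 + band 80+) = 636 + 1909 = 2545; working-age = 2056; ratio = 2545/2056 × 100 = 123.8

123.8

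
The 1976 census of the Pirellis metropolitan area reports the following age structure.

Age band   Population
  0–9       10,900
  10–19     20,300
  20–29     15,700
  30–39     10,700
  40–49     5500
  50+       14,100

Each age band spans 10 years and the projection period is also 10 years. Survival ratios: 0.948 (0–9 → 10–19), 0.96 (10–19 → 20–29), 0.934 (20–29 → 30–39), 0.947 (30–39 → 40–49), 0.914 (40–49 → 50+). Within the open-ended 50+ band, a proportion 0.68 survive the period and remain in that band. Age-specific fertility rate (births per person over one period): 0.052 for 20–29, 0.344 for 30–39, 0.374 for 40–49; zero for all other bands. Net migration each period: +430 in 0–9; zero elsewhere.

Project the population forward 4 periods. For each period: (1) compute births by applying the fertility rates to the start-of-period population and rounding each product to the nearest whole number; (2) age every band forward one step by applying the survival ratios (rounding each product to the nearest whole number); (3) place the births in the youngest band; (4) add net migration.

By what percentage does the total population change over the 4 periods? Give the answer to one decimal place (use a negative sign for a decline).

3.0

[period 1]
Births: 15700 * 0.052 = 816 ; 10700 * 0.344 = 3681 ; 5500 * 0.374 = 2057 → total 6554
10–19: 10900 * 0.948 = 10333
20–29: 20300 * 0.96 = 19488
30–39: 15700 * 0.934 = 14664
40–49: 10700 * 0.947 = 10133
50+: 5500 * 0.914 + 14100 * 0.68 = 5027 + 9588 = 14615
Net migration: 0–9 + 430 → 6984
→ [6984, 10333, 19488, 14664, 10133, 14615]
[period 2]
Births: 19488 * 0.052 = 1013 ; 14664 * 0.344 = 5044 ; 10133 * 0.374 = 3790 → total 9847
10–19: 6984 * 0.948 = 6621
20–29: 10333 * 0.96 = 9920
30–39: 19488 * 0.934 = 18202
40–49: 14664 * 0.947 = 13887
50+: 10133 * 0.914 + 14615 * 0.68 = 9262 + 9938 = 19200
Net migration: 0–9 + 430 → 10277
→ [10277, 6621, 9920, 18202, 13887, 19200]
[period 3]
Births: 9920 * 0.052 = 516 ; 18202 * 0.344 = 6261 ; 13887 * 0.374 = 5194 → total 11971
10–19: 10277 * 0.948 = 9743
20–29: 6621 * 0.96 = 6356
30–39: 9920 * 0.934 = 9265
40–49: 18202 * 0.947 = 17237
50+: 13887 * 0.914 + 19200 * 0.68 = 12693 + 13056 = 25749
Net migration: 0–9 + 430 → 12401
→ [12401, 9743, 6356, 9265, 17237, 25749]
[period 4]
Births: 6356 * 0.052 = 331 ; 9265 * 0.344 = 3187 ; 17237 * 0.374 = 6447 → total 9965
10–19: 12401 * 0.948 = 11756
20–29: 9743 * 0.96 = 9353
30–39: 6356 * 0.934 = 5937
40–49: 9265 * 0.947 = 8774
50+: 17237 * 0.914 + 25749 * 0.68 = 15755 + 17509 = 33264
Net migration: 0–9 + 430 → 10395
→ [10395, 11756, 9353, 5937, 8774, 33264]
Total: 77200 → 79479; change = 2279; percentage change = 3.0%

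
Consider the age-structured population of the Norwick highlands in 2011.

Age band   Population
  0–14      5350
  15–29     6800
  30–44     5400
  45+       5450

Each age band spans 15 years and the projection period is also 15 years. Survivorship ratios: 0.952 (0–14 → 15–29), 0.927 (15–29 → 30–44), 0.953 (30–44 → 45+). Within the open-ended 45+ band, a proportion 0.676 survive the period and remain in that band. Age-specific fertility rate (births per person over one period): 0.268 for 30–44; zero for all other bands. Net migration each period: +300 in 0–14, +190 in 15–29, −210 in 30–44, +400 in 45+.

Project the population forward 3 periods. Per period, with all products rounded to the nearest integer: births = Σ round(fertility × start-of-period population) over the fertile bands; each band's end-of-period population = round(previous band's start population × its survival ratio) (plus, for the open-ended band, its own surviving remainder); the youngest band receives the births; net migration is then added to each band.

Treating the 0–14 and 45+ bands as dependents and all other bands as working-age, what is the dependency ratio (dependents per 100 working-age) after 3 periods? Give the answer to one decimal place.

419.4

Let band 1 be 0–14 through band 4 = 45+.
[period 1]
Births: 5400 * 0.268 = 1447
Band 2: 5350 * 0.952 = 5093
Band 3: 6800 * 0.927 = 6304
Band 4: 5400 * 0.953 + 5450 * 0.676 = 5146 + 3684 = 8830
Net migration: Band 1 + 300 → 1747; Band 2 + 190 → 5283; Band 3 − 210 → 6094; Band 4 + 400 → 9230
Population now: 0–14=1747, 15–29=5283, 30–44=6094, 45+=9230
[period 2]
Births: 6094 * 0.268 = 1633
Band 2: 1747 * 0.952 = 1663
Band 3: 5283 * 0.927 = 4897
Band 4: 6094 * 0.953 + 9230 * 0.676 = 5808 + 6239 = 12047
Net migration: Band 1 + 300 → 1933; Band 2 + 190 → 1853; Band 3 − 210 → 4687; Band 4 + 400 → 12447
Population now: 0–14=1933, 15–29=1853, 30–44=4687, 45+=12447
[period 3]
Births: 4687 * 0.268 = 1256
Band 2: 1933 * 0.952 = 1840
Band 3: 1853 * 0.927 = 1718
Band 4: 4687 * 0.953 + 12447 * 0.676 = 4467 + 8414 = 12881
Net migration: Band 1 + 300 → 1556; Band 2 + 190 → 2030; Band 3 − 210 → 1508; Band 4 + 400 → 13281
Population now: 0–14=1556, 15–29=2030, 30–44=1508, 45+=13281
Dependents (band 0–14 + band 45+) = 1556 + 13281 = 14837; working-age = 3538; ratio = 14837/3538 × 100 = 419.4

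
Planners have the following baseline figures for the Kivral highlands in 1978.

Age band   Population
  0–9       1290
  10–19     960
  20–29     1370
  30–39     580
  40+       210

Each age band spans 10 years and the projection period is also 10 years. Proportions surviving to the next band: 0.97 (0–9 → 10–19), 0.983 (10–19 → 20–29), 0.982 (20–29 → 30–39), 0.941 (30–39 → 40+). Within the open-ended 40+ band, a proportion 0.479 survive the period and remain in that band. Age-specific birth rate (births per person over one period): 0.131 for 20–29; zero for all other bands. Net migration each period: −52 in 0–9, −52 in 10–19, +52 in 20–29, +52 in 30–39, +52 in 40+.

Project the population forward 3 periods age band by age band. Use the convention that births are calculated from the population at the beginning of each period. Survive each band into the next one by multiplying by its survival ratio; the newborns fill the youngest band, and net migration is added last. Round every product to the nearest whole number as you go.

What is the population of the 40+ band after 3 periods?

1836

— Period 1 —
Births: 1370 * 0.131 = 179
10–19: 1290 * 0.97 = 1251
20–29: 960 * 0.983 = 944
30–39: 1370 * 0.982 = 1345
40+: 580 * 0.941 + 210 * 0.479 = 546 + 101 = 647
Net migration: 0–9 − 52 → 127; 10–19 − 52 → 1199; 20–29 + 52 → 996; 30–39 + 52 → 1397; 40+ + 52 → 699
→ [127, 1199, 996, 1397, 699]
— Period 2 —
Births: 996 * 0.131 = 130
10–19: 127 * 0.97 = 123
20–29: 1199 * 0.983 = 1179
30–39: 996 * 0.982 = 978
40+: 1397 * 0.941 + 699 * 0.479 = 1315 + 335 = 1650
Net migration: 0–9 − 52 → 78; 10–19 − 52 → 71; 20–29 + 52 → 1231; 30–39 + 52 → 1030; 40+ + 52 → 1702
→ [78, 71, 1231, 1030, 1702]
— Period 3 —
Births: 1231 * 0.131 = 161
10–19: 78 * 0.97 = 76
20–29: 71 * 0.983 = 70
30–39: 1231 * 0.982 = 1209
40+: 1030 * 0.941 + 1702 * 0.479 = 969 + 815 = 1784
Net migration: 0–9 − 52 → 109; 10–19 − 52 → 24; 20–29 + 52 → 122; 30–39 + 52 → 1261; 40+ + 52 → 1836
→ [109, 24, 122, 1261, 1836]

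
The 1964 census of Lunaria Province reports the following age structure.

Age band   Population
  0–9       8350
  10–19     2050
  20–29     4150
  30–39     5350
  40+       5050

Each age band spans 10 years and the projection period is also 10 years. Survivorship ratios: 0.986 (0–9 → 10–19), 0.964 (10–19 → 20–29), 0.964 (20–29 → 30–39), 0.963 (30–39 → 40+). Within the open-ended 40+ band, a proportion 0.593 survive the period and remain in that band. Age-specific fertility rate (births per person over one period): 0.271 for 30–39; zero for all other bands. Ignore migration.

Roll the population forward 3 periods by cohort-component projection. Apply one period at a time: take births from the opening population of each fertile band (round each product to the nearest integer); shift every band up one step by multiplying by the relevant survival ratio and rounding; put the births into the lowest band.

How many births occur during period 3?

Numbering the groups 1..5 from youngest to oldest:
Period 1.
Births: 5350 × 0.271 = 1450
Group 2: 8350 × 0.986 = 8233
Group 3: 2050 × 0.964 = 1976
Group 4: 4150 × 0.964 = 4001
Group 5: 5350 × 0.963 + 5050 × 0.593 = 5152 + 2995 = 8147
→ [1450, 8233, 1976, 4001, 8147]
Period 2.
Births: 4001 × 0.271 = 1084
Group 2: 1450 × 0.986 = 1430
Group 3: 8233 × 0.964 = 7937
Group 4: 1976 × 0.964 = 1905
Group 5: 4001 × 0.963 + 8147 × 0.593 = 3853 + 4831 = 8684
→ [1084, 1430, 7937, 1905, 8684]
Period 3.
Births: 1905 × 0.271 = 516
Group 2: 1084 × 0.986 = 1069
Group 3: 1430 × 0.964 = 1379
Group 4: 7937 × 0.964 = 7651
Group 5: 1905 × 0.963 + 8684 × 0.593 = 1835 + 5150 = 6985
→ [516, 1069, 1379, 7651, 6985]

516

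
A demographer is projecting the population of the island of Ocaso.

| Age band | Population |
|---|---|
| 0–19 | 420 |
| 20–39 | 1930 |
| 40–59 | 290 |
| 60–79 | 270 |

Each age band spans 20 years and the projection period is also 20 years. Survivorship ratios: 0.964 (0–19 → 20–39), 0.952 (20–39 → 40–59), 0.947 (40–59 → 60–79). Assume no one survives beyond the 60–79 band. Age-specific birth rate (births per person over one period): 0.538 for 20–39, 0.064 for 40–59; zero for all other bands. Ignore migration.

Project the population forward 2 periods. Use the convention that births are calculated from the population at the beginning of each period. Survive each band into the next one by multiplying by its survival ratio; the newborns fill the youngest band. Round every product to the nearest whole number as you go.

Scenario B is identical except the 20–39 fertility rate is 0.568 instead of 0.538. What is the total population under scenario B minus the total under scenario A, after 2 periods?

After projecting period 1:
Births: 1930 × 0.538 = 1038, 290 × 0.064 = 19 ⇒ total 1057
20–39: 420 × 0.964 = 405
40–59: 1930 × 0.952 = 1837
60–79: 290 × 0.947 = 275
End of period: [1057, 405, 1837, 275]
After projecting period 2:
Births: 405 × 0.538 = 218, 1837 × 0.064 = 118 ⇒ total 336
20–39: 1057 × 0.964 = 1019
40–59: 405 × 0.952 = 386
60–79: 1837 × 0.947 = 1740
End of period: [336, 1019, 386, 1740]
Scenario A total after 2 periods: 3481
Scenario B projection —
After projecting period 1:
Births: 1930 × 0.568 = 1096, 290 × 0.064 = 19 ⇒ total 1115
20–39: 420 × 0.964 = 405
40–59: 1930 × 0.952 = 1837
60–79: 290 × 0.947 = 275
End of period: [1115, 405, 1837, 275]
After projecting period 2:
Births: 405 × 0.568 = 230, 1837 × 0.064 = 118 ⇒ total 348
20–39: 1115 × 0.964 = 1075
40–59: 405 × 0.952 = 386
60–79: 1837 × 0.947 = 1740
End of period: [348, 1075, 386, 1740]
Scenario B total after 2 periods: 3549
Difference B − A = 3549 − 3481 = 68

68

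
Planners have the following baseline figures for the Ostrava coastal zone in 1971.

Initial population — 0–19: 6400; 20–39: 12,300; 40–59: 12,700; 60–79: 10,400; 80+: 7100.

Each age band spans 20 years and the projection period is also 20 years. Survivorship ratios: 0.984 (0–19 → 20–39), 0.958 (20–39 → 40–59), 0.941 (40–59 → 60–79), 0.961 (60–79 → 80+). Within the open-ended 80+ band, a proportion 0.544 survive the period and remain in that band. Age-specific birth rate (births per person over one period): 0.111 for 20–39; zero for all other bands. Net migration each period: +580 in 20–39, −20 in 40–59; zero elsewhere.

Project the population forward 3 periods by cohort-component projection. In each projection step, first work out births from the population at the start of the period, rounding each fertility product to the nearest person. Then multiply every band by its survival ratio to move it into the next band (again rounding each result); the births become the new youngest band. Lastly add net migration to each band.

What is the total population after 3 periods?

30533

Period 1.
Births: 12300 * 0.111 = 1365
20–39: 6400 * 0.984 = 6298
40–59: 12300 * 0.958 = 11783
60–79: 12700 * 0.941 = 11951
80+: 10400 * 0.961 + 7100 * 0.544 = 9994 + 3862 = 13856
Net migration: 20–39 + 580 → 6878; 40–59 − 20 → 11763
Giving 1365 / 6878 / 11763 / 11951 / 13856.
Period 2.
Births: 6878 * 0.111 = 763
20–39: 1365 * 0.984 = 1343
40–59: 6878 * 0.958 = 6589
60–79: 11763 * 0.941 = 11069
80+: 11951 * 0.961 + 13856 * 0.544 = 11485 + 7538 = 19023
Net migration: 20–39 + 580 → 1923; 40–59 − 20 → 6569
Giving 763 / 1923 / 6569 / 11069 / 19023.
Period 3.
Births: 1923 * 0.111 = 213
20–39: 763 * 0.984 = 751
40–59: 1923 * 0.958 = 1842
60–79: 6569 * 0.941 = 6181
80+: 11069 * 0.961 + 19023 * 0.544 = 10637 + 10349 = 20986
Net migration: 20–39 + 580 → 1331; 40–59 − 20 → 1822
Giving 213 / 1331 / 1822 / 6181 / 20986.
Total after period 3: 213 + 1331 + 1822 + 6181 + 20986 = 30533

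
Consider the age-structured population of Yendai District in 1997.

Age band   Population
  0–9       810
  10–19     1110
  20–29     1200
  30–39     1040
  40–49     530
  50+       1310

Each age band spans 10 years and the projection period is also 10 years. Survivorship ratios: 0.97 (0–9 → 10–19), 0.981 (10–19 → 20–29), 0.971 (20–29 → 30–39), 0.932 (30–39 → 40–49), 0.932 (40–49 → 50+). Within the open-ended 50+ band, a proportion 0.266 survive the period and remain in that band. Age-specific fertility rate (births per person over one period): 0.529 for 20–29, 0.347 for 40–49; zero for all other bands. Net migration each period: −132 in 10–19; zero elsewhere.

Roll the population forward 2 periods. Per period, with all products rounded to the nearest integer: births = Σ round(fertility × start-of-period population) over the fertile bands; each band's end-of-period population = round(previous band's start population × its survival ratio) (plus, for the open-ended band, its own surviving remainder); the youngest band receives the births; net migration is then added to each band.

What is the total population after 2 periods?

Period 1:
Births: 1200 × 0.529 = 635, 530 × 0.347 = 184 — total 819
10–19: 810 × 0.97 = 786
20–29: 1110 × 0.981 = 1089
30–39: 1200 × 0.971 = 1165
40–49: 1040 × 0.932 = 969
50+: 530 × 0.932 + 1310 × 0.266 = 494 + 348 = 842
Net migration: 10–19 − 132 → 654
Population now: 0–9=819, 10–19=654, 20–29=1089, 30–39=1165, 40–49=969, 50+=842
Period 2:
Births: 1089 × 0.529 = 576, 969 × 0.347 = 336 — total 912
10–19: 819 × 0.97 = 794
20–29: 654 × 0.981 = 642
30–39: 1089 × 0.971 = 1057
40–49: 1165 × 0.932 = 1086
50+: 969 × 0.932 + 842 × 0.266 = 903 + 224 = 1127
Net migration: 10–19 − 132 → 662
Population now: 0–9=912, 10–19=662, 20–29=642, 30–39=1057, 40–49=1086, 50+=1127
Total after period 2: 912 + 662 + 642 + 1057 + 1086 + 1127 = 5486

5486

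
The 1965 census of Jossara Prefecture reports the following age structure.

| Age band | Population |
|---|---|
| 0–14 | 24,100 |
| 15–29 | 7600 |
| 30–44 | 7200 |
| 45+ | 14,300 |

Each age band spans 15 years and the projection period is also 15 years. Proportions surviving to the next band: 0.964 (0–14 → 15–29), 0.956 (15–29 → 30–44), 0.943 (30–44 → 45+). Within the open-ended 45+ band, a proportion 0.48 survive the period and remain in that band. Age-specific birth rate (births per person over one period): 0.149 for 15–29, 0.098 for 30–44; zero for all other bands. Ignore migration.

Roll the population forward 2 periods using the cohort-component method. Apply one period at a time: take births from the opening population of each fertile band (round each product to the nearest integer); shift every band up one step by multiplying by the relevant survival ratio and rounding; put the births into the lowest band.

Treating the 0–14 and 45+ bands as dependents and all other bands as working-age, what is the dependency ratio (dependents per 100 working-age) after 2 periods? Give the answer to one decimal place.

73.3

— Period 1 —
Births: 7600 * 0.149 = 1132, 7200 * 0.098 = 706 → 1838
15–29: 24100 * 0.964 = 23232
30–44: 7600 * 0.956 = 7266
45+: 7200 * 0.943 + 14300 * 0.48 = 6790 + 6864 = 13654
→ [1838, 23232, 7266, 13654]
— Period 2 —
Births: 23232 * 0.149 = 3462, 7266 * 0.098 = 712 → 4174
15–29: 1838 * 0.964 = 1772
30–44: 23232 * 0.956 = 22210
45+: 7266 * 0.943 + 13654 * 0.48 = 6852 + 6554 = 13406
→ [4174, 1772, 22210, 13406]
Dependents (band 0–14 + band 45+) = 4174 + 13406 = 17580; working-age = 23982; ratio = 17580/23982 × 100 = 73.3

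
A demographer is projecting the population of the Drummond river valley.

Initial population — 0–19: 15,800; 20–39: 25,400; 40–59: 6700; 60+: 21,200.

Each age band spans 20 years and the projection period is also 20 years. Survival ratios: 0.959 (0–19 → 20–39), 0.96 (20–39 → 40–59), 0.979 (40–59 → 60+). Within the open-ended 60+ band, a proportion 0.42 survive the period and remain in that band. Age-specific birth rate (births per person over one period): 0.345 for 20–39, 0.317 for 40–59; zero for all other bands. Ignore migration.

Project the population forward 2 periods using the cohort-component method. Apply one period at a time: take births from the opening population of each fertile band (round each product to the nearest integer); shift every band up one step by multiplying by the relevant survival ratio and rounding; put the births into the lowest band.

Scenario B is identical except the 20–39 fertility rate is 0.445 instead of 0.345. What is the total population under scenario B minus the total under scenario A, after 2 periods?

Call the bands 1 to 4, youngest first.
[period 1]
Births: 25400 × 0.345 = 8763, 6700 × 0.317 = 2124 → 10887
Band 2: 15800 × 0.959 = 15152
Band 3: 25400 × 0.96 = 24384
Band 4: 6700 × 0.979 + 21200 × 0.42 = 6559 + 8904 = 15463
Giving 10887 / 15152 / 24384 / 15463.
[period 2]
Births: 15152 × 0.345 = 5227, 24384 × 0.317 = 7730 → 12957
Band 2: 10887 × 0.959 = 10441
Band 3: 15152 × 0.96 = 14546
Band 4: 24384 × 0.979 + 15463 × 0.42 = 23872 + 6494 = 30366
Giving 12957 / 10441 / 14546 / 30366.
Scenario A total after 2 periods: 68310
Scenario B projection —
[period 1]
Births: 25400 × 0.445 = 11303, 6700 × 0.317 = 2124 → 13427
Band 2: 15800 × 0.959 = 15152
Band 3: 25400 × 0.96 = 24384
Band 4: 6700 × 0.979 + 21200 × 0.42 = 6559 + 8904 = 15463
Giving 13427 / 15152 / 24384 / 15463.
[period 2]
Births: 15152 × 0.445 = 6743, 24384 × 0.317 = 7730 → 14473
Band 2: 13427 × 0.959 = 12876
Band 3: 15152 × 0.96 = 14546
Band 4: 24384 × 0.979 + 15463 × 0.42 = 23872 + 6494 = 30366
Giving 14473 / 12876 / 14546 / 30366.
Scenario B total after 2 periods: 72261
Difference B − A = 72261 − 68310 = 3951

3951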